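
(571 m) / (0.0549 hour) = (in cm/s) 288.9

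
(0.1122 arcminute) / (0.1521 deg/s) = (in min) 0.0002049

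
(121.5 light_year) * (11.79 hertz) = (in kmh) 4.879e+19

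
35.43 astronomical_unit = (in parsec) 0.0001718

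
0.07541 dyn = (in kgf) 7.69e-08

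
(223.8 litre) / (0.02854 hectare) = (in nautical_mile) 4.234e-07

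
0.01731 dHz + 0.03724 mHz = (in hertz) 0.001768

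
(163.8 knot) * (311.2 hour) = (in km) 9.44e+04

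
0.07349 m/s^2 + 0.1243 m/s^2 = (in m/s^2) 0.1978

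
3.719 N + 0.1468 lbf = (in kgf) 0.4458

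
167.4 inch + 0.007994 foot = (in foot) 13.96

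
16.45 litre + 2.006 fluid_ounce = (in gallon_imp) 3.632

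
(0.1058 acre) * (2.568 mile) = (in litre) 1.769e+09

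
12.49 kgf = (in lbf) 27.54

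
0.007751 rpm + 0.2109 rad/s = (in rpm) 2.022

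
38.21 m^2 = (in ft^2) 411.3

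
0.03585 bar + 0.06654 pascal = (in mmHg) 26.89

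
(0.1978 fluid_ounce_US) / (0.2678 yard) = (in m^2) 2.389e-05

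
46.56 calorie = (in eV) 1.216e+21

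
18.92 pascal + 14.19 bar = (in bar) 14.19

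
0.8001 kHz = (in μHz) 8.001e+08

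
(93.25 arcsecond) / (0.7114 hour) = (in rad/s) 1.765e-07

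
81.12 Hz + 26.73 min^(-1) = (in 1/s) 81.57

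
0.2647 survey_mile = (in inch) 1.677e+04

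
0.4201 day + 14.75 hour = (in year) 0.002835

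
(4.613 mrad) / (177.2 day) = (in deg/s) 1.726e-08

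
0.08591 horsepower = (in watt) 64.06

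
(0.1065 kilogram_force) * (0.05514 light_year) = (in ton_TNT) 1.302e+05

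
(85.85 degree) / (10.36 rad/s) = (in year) 4.586e-09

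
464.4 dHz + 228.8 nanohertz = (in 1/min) 2786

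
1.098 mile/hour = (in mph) 1.098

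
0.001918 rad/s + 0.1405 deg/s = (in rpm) 0.04173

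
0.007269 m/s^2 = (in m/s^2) 0.007269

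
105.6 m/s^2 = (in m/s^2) 105.6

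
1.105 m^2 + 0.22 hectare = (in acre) 0.5439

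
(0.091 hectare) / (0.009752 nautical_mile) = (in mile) 0.03131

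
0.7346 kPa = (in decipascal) 7346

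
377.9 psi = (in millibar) 2.606e+04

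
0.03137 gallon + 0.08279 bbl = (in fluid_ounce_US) 449.1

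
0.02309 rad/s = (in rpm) 0.2205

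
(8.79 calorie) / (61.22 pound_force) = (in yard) 0.1477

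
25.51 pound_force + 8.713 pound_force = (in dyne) 1.522e+07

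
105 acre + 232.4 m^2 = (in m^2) 4.252e+05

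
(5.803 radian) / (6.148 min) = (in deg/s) 0.9013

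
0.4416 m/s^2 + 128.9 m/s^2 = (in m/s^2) 129.3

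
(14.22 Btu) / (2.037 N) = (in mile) 4.577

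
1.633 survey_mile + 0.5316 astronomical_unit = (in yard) 8.697e+10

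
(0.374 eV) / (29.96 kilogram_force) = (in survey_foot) 6.691e-22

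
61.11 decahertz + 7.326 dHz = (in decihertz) 6118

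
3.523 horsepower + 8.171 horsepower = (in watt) 8720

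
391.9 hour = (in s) 1.411e+06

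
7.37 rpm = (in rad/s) 0.7718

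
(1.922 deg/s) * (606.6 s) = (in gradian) 1295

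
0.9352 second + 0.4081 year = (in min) 2.145e+05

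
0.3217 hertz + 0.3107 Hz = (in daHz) 0.06324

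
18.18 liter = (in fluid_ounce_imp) 639.8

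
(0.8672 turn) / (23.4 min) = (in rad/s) 0.003881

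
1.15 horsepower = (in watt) 857.6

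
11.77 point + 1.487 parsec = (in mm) 4.588e+19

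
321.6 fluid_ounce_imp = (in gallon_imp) 2.01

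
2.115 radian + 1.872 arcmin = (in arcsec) 4.364e+05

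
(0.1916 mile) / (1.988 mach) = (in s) 0.4555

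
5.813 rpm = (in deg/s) 34.88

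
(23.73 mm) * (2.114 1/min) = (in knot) 0.001625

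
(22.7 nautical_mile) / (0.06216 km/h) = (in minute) 4.058e+04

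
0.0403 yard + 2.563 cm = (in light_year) 6.604e-18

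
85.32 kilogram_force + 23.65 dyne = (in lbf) 188.1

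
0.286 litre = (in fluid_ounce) 9.671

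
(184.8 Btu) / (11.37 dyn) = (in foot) 5.626e+09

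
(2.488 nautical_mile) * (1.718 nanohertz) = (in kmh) 2.85e-05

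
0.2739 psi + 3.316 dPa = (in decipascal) 1.889e+04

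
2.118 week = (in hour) 355.8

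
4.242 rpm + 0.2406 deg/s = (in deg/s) 25.69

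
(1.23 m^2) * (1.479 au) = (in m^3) 2.721e+11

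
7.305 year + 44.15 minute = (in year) 7.305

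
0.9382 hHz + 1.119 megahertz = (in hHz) 1.119e+04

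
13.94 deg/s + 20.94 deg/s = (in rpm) 5.813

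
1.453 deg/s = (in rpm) 0.2422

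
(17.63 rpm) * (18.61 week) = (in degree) 1.191e+09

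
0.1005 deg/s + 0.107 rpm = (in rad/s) 0.01296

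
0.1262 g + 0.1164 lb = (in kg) 0.05292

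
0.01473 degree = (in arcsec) 53.03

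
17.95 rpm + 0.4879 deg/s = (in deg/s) 108.2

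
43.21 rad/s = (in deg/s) 2476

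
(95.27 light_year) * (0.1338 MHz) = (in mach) 3.542e+20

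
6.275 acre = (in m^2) 2.539e+04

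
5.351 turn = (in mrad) 3.362e+04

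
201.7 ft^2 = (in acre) 0.00463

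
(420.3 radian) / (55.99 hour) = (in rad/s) 0.002085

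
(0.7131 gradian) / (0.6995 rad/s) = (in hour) 4.448e-06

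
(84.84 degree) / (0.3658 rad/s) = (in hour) 0.001124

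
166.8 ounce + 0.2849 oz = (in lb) 10.44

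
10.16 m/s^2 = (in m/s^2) 10.16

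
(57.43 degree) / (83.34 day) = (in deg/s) 7.976e-06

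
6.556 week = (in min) 6.608e+04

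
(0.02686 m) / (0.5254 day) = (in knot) 1.15e-06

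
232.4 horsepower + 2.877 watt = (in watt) 1.733e+05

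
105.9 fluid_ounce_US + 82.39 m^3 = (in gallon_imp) 1.812e+04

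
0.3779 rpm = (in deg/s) 2.267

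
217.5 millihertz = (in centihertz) 21.75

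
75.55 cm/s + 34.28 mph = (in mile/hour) 35.97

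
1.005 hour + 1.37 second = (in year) 0.0001148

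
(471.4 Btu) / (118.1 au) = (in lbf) 6.329e-09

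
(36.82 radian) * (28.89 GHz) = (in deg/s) 6.095e+13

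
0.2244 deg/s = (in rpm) 0.0374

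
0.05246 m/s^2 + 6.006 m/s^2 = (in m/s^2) 6.058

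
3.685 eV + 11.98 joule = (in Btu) 0.01135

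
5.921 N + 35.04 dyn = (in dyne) 5.921e+05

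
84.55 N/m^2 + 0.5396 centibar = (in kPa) 0.6241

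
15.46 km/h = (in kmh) 15.46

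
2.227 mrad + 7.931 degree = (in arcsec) 2.901e+04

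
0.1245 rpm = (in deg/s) 0.747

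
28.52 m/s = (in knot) 55.44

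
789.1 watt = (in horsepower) 1.058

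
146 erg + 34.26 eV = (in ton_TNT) 3.489e-15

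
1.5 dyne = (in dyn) 1.5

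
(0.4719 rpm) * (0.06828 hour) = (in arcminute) 4.176e+04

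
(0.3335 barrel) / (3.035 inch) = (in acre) 0.00017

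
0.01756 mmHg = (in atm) 2.311e-05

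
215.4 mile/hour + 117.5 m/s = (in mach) 0.6279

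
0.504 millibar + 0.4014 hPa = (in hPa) 0.9054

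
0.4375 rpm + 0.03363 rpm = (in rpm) 0.4711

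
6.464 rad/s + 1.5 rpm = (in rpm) 63.23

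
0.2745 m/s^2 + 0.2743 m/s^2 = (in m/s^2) 0.5488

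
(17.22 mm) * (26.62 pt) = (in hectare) 1.617e-08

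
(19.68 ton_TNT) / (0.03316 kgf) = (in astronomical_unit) 1.693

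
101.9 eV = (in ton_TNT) 3.902e-27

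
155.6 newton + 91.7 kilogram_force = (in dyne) 1.055e+08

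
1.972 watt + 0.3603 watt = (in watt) 2.332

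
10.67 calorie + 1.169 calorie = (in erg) 4.953e+08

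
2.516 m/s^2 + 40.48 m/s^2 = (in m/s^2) 43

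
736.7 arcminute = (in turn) 0.03411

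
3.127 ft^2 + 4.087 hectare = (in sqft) 4.399e+05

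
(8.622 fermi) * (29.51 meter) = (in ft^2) 2.739e-12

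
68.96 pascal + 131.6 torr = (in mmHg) 132.1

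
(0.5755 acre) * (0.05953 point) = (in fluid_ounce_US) 1654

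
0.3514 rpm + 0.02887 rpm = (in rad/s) 0.03982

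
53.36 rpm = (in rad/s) 5.588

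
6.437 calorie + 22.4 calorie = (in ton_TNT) 2.884e-08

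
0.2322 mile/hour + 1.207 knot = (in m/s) 0.7247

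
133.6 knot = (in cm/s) 6873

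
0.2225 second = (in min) 0.003708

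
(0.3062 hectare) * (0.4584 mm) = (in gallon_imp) 308.8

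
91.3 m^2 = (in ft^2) 982.7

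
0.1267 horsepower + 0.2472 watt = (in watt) 94.73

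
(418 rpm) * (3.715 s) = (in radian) 162.6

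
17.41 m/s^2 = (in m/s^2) 17.41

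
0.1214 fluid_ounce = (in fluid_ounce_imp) 0.1264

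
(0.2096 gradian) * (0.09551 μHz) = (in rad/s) 3.145e-10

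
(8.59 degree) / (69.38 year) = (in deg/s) 3.926e-09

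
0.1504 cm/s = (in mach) 4.417e-06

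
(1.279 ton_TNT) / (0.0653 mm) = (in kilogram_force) 8.357e+12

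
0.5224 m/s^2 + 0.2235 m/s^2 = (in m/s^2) 0.7459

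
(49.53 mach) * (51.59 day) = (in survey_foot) 2.466e+11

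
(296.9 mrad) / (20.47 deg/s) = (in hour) 0.0002308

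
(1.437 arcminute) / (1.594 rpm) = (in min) 4.174e-05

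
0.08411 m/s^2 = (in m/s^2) 0.08411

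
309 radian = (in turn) 49.18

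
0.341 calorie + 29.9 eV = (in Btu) 0.001352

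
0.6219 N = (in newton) 0.6219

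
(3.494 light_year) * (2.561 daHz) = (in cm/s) 8.466e+19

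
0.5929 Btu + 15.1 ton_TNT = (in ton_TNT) 15.1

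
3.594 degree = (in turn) 0.009983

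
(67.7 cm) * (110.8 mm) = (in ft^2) 0.8074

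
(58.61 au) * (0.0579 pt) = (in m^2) 1.791e+08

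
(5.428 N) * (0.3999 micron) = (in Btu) 2.057e-09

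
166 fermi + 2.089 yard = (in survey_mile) 0.001187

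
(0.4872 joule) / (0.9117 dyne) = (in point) 1.515e+08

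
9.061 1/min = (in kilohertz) 0.000151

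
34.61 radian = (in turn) 5.508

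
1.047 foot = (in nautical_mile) 0.0001723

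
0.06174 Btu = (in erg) 6.514e+08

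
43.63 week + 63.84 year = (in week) 3372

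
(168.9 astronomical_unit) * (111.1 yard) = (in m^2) 2.567e+15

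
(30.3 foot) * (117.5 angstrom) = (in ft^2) 1.168e-06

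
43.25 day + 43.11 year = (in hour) 3.787e+05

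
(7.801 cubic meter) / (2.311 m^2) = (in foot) 11.07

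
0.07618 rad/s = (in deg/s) 4.365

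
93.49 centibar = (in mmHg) 701.2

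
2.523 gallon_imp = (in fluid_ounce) 387.8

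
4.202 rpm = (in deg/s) 25.21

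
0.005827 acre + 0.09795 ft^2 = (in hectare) 0.002359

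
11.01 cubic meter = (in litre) 1.101e+04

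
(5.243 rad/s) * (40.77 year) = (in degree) 3.862e+11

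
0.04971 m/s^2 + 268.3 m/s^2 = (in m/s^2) 268.3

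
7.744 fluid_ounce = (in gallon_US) 0.0605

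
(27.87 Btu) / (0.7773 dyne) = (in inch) 1.489e+11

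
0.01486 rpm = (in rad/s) 0.001556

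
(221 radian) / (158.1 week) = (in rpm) 2.207e-05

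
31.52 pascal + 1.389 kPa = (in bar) 0.01421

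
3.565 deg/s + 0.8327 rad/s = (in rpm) 8.546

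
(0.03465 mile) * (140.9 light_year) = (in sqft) 8.001e+20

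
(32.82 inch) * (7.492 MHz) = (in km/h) 2.248e+07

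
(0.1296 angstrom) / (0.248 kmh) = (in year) 5.966e-18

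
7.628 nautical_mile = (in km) 14.13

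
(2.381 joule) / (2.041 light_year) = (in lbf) 2.772e-17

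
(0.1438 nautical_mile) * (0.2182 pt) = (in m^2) 0.0205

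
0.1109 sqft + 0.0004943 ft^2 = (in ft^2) 0.1114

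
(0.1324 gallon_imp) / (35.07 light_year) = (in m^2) 1.814e-21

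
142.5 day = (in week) 20.36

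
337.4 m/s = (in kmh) 1215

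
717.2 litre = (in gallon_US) 189.5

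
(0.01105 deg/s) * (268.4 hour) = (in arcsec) 3.844e+07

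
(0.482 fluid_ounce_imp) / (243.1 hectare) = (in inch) 2.218e-10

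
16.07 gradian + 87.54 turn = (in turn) 87.58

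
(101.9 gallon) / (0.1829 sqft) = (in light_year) 2.399e-15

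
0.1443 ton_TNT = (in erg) 6.038e+15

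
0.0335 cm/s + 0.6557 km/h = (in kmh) 0.6569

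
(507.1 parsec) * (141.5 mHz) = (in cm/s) 2.214e+20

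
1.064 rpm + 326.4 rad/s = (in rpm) 3118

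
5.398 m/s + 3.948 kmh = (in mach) 0.01907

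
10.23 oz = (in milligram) 2.9e+05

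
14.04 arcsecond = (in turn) 1.083e-05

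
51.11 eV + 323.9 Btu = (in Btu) 323.9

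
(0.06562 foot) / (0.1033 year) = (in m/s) 6.14e-09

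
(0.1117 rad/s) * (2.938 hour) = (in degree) 6.769e+04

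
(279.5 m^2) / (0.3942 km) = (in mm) 709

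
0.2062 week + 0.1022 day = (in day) 1.546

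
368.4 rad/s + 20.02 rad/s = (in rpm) 3709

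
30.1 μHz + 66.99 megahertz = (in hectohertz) 6.699e+05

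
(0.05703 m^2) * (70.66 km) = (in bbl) 2.535e+04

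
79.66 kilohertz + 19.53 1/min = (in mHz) 7.966e+07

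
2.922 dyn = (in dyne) 2.922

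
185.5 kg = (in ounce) 6543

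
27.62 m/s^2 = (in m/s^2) 27.62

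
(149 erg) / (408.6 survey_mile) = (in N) 2.266e-11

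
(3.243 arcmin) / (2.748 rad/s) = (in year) 1.089e-11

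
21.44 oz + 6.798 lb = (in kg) 3.691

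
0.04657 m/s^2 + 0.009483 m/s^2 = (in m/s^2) 0.05605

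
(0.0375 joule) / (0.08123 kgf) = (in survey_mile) 2.925e-05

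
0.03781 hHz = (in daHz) 0.3781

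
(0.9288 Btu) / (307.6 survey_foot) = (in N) 10.45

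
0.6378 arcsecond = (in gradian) 0.0001969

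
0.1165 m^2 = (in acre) 2.879e-05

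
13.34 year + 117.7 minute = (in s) 4.207e+08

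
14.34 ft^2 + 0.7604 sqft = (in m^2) 1.403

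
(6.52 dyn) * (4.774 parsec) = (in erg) 9.605e+19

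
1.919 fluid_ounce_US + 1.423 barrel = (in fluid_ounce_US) 7652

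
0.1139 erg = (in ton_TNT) 2.722e-18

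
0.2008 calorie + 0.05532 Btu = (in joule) 59.21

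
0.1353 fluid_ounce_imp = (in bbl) 2.418e-05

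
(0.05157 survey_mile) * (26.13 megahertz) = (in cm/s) 2.169e+11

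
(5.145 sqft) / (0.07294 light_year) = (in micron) 6.927e-10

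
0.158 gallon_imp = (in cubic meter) 0.0007183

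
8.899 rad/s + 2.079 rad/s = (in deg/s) 629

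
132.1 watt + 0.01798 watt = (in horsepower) 0.1772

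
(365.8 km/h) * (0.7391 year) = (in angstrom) 2.368e+19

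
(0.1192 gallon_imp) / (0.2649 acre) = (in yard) 5.528e-07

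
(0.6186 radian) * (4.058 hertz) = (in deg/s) 143.8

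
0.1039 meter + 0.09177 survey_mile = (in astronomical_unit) 9.879e-10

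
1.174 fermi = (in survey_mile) 7.295e-19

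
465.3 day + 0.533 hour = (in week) 66.47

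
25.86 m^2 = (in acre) 0.00639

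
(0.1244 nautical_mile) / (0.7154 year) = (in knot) 1.985e-05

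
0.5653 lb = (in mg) 2.564e+05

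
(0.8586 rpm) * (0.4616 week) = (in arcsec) 5.178e+09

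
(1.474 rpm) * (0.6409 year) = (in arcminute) 1.072e+10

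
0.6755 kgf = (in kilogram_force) 0.6755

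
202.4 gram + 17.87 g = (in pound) 0.4856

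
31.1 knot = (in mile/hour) 35.79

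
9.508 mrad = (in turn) 0.001513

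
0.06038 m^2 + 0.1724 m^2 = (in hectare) 2.328e-05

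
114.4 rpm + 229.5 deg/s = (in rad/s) 15.99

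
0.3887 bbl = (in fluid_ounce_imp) 2175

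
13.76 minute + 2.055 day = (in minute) 2973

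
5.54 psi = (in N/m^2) 3.82e+04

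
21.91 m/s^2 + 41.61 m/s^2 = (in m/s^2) 63.52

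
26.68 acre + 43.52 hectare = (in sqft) 5.847e+06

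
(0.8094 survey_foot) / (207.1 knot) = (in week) 3.829e-09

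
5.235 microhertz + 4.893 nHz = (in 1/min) 0.0003144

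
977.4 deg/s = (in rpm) 162.9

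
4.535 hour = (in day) 0.189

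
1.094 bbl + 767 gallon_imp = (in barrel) 23.03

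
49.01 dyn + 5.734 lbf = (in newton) 25.51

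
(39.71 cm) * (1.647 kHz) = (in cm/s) 6.54e+04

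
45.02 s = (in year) 1.428e-06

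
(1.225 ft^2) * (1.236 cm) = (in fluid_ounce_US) 47.56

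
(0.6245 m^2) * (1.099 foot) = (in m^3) 0.2092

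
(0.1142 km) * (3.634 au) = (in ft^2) 6.683e+14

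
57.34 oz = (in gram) 1626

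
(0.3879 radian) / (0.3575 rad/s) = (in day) 1.256e-05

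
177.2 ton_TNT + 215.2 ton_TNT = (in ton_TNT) 392.4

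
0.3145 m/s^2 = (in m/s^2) 0.3145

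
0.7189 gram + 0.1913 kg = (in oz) 6.773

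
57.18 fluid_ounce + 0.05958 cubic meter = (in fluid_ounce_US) 2072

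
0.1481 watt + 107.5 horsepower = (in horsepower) 107.5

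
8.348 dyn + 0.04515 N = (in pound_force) 0.01017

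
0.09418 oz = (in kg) 0.00267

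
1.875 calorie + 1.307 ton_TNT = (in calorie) 1.307e+09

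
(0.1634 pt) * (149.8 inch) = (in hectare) 2.193e-08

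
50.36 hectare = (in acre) 124.4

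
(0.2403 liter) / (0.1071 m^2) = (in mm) 2.244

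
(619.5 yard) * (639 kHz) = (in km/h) 1.303e+09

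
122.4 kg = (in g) 1.224e+05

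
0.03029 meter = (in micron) 3.029e+04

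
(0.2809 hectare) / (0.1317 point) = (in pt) 1.714e+11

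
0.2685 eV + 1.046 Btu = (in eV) 6.888e+21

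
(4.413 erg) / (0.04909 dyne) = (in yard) 0.9831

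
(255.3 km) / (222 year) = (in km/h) 0.0001313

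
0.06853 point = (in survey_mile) 1.502e-08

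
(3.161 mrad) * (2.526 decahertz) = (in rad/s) 0.07985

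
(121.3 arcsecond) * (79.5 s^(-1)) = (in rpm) 0.4465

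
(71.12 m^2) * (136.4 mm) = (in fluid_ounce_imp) 3.414e+05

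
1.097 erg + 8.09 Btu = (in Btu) 8.09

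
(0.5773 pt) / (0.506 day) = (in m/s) 4.658e-09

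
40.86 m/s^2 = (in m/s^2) 40.86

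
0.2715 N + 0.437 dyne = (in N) 0.2715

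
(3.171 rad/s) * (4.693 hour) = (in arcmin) 1.842e+08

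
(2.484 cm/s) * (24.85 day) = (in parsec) 1.728e-12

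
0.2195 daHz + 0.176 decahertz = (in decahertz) 0.3955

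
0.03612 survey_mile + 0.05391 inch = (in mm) 5.813e+04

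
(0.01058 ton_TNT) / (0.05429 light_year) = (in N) 8.619e-08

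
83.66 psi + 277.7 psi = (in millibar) 2.491e+04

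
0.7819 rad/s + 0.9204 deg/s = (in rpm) 7.62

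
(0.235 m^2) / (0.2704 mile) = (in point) 1.531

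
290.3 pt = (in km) 0.0001024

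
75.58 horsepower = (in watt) 5.636e+04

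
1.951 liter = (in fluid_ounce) 65.97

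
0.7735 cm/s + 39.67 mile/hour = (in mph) 39.69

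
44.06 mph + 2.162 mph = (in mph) 46.22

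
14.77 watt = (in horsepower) 0.01981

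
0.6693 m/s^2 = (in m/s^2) 0.6693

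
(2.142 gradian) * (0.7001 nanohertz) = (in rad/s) 2.356e-11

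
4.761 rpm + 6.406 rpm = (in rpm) 11.17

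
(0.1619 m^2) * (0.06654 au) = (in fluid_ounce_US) 5.449e+13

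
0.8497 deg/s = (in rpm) 0.1416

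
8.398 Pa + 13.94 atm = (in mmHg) 1.059e+04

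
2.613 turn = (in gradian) 1045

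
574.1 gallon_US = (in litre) 2173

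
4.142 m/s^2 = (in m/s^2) 4.142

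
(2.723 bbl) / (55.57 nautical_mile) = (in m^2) 4.207e-06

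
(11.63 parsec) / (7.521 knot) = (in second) 9.275e+16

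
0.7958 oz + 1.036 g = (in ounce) 0.8323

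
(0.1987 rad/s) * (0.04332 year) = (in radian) 2.715e+05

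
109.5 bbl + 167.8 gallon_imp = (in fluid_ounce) 6.145e+05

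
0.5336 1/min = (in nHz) 8.893e+06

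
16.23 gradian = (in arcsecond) 5.259e+04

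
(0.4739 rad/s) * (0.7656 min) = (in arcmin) 7.484e+04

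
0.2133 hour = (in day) 0.008887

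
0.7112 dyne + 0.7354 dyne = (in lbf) 3.252e-06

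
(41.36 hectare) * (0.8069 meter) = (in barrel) 2.099e+06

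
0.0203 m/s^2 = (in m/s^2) 0.0203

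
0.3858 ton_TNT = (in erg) 1.614e+16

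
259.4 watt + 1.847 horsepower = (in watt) 1637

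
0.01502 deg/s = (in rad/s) 0.0002621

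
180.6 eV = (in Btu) 2.743e-20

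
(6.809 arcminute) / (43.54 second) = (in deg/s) 0.002606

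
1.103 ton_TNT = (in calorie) 1.103e+09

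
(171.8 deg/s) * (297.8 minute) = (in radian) 5.358e+04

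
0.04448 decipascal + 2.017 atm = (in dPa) 2.044e+06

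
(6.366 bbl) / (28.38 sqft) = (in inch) 15.11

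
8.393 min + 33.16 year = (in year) 33.16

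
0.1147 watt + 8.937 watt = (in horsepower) 0.01214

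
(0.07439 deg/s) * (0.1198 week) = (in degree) 5390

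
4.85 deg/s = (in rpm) 0.8083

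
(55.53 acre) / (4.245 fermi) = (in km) 5.294e+16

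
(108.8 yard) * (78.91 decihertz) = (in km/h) 2826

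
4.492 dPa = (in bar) 4.492e-06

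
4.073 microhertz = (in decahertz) 4.073e-07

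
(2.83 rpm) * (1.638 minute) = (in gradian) 1854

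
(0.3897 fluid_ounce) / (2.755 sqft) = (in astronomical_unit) 3.01e-16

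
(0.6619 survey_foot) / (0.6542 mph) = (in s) 0.6898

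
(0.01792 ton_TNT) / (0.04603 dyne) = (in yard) 1.781e+14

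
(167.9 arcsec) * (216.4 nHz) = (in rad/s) 1.762e-10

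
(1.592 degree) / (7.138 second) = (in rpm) 0.03717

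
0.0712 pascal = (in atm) 7.027e-07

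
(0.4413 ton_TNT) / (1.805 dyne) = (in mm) 1.023e+17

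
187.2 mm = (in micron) 1.872e+05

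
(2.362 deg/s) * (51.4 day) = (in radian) 1.831e+05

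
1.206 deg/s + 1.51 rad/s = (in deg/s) 87.72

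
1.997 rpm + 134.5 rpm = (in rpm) 136.5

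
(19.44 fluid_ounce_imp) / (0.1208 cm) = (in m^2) 0.4572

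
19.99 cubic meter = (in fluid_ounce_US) 6.759e+05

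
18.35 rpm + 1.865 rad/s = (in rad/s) 3.787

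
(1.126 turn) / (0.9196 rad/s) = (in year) 2.44e-07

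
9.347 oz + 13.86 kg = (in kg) 14.12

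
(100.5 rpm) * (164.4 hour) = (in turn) 9.913e+05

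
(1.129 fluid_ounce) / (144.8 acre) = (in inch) 2.243e-09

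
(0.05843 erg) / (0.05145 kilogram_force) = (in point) 3.283e-05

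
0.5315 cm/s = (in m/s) 0.005315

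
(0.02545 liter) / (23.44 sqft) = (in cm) 0.001169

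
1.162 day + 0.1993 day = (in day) 1.361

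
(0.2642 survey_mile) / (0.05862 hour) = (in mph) 4.507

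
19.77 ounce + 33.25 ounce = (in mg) 1.503e+06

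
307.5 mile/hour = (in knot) 267.2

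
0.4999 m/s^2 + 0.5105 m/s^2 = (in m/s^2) 1.01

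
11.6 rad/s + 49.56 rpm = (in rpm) 160.3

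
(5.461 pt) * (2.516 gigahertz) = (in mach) 1.424e+04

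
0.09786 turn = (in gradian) 39.14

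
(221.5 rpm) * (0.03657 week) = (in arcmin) 1.764e+09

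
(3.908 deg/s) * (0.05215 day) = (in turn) 48.91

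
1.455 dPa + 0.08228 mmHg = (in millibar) 0.1112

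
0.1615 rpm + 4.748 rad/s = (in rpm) 45.5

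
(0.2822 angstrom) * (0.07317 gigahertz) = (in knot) 0.004014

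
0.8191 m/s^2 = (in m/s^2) 0.8191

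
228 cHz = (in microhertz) 2.28e+06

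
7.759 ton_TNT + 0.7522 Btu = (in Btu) 3.077e+07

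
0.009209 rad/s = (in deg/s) 0.5276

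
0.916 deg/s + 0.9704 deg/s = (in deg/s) 1.886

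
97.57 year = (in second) 3.077e+09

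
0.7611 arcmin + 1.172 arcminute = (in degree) 0.03222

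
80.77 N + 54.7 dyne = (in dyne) 8.077e+06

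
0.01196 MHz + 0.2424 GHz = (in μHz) 2.424e+14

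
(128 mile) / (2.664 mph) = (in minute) 2883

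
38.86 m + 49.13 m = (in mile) 0.05467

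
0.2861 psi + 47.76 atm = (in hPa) 4.841e+04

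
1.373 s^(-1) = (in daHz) 0.1373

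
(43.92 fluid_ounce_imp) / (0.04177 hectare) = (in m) 2.988e-06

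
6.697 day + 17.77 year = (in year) 17.79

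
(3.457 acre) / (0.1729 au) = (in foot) 1.775e-06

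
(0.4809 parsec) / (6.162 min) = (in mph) 8.978e+13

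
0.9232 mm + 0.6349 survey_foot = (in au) 1.3e-12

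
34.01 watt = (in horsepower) 0.04561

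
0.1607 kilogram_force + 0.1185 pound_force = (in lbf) 0.4728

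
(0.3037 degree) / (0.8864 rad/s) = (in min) 9.966e-05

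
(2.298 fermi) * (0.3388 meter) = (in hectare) 7.786e-20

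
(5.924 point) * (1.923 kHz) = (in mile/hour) 8.99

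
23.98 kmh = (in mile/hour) 14.9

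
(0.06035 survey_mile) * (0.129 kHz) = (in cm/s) 1.253e+06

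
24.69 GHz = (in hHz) 2.469e+08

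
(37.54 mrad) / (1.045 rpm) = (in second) 0.343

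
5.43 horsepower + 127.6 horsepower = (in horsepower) 133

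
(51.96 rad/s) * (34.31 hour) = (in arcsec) 1.324e+12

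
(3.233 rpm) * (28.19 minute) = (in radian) 572.6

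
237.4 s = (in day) 0.002748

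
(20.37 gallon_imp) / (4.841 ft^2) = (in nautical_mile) 0.0001112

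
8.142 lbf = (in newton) 36.22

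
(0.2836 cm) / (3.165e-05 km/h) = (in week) 0.0005334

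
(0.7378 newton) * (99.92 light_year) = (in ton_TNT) 1.667e+08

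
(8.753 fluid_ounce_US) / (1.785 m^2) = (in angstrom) 1.45e+06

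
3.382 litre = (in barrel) 0.02127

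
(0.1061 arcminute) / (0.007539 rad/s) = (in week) 6.769e-09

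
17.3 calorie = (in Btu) 0.06861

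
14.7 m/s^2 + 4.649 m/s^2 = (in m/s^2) 19.35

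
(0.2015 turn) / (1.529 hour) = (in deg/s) 0.01318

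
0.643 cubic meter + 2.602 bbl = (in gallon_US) 279.1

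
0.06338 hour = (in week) 0.0003773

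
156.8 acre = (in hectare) 63.45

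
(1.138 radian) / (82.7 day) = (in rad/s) 1.593e-07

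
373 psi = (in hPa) 2.572e+04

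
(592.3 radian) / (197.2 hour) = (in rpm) 0.007967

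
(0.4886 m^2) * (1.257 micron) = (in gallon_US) 0.0001622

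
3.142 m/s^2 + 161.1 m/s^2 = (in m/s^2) 164.2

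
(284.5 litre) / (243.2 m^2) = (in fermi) 1.17e+12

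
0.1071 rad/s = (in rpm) 1.023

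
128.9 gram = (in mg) 1.289e+05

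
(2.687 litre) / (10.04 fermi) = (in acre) 6.613e+07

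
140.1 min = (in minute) 140.1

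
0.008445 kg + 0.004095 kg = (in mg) 1.254e+04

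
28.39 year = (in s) 8.953e+08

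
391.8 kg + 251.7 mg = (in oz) 1.382e+04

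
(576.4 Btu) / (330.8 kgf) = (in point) 5.314e+05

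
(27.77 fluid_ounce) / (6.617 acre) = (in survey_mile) 1.906e-11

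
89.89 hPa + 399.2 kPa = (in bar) 4.082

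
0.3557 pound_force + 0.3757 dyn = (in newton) 1.582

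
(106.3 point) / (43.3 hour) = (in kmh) 8.661e-07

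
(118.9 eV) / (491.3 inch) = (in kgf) 1.557e-19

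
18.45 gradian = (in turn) 0.04612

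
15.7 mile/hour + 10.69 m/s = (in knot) 34.42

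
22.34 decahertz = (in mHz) 2.234e+05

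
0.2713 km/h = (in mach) 0.0002213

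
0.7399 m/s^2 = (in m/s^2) 0.7399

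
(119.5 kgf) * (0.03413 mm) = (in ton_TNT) 9.559e-12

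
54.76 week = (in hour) 9200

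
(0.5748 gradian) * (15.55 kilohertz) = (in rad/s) 140.4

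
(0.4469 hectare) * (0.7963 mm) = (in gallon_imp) 782.8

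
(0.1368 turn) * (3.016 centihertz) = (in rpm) 0.2476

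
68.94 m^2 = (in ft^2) 742.1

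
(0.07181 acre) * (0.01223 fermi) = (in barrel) 2.235e-14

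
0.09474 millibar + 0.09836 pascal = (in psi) 0.001388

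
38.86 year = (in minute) 2.042e+07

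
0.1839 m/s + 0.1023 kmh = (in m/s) 0.2123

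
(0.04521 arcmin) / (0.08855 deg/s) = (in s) 0.008509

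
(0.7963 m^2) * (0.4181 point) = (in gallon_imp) 0.02584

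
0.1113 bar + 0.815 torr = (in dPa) 1.124e+05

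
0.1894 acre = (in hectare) 0.07665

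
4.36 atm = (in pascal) 4.418e+05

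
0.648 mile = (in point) 2.956e+06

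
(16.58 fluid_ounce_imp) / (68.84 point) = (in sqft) 0.2088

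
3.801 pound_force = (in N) 16.91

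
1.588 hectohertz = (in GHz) 1.588e-07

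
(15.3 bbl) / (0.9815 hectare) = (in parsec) 8.032e-21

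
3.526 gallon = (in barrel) 0.08395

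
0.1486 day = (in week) 0.02123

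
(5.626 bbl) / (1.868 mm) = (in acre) 0.1183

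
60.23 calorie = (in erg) 2.52e+09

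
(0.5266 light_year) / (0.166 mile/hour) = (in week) 1.11e+11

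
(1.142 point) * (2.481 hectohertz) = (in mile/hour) 0.2236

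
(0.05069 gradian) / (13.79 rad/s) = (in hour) 1.604e-08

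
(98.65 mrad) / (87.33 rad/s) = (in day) 1.307e-08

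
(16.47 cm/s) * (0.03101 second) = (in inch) 0.2011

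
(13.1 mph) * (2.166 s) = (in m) 12.68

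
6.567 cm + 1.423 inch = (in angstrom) 1.018e+09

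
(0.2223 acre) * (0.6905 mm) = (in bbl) 3.907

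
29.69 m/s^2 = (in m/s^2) 29.69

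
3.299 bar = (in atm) 3.256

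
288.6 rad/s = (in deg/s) 1.654e+04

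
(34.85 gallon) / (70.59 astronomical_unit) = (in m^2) 1.249e-14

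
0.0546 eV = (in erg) 8.748e-14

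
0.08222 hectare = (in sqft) 8850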